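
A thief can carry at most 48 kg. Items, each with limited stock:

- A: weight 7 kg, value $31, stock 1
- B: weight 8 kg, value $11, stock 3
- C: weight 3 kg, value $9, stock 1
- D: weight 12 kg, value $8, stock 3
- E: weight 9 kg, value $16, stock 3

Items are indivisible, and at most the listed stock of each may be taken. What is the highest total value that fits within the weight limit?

$99

Best selections within weight 48 and stock limits:
- 1×A + 1×B + 1×C + 3×E: weight 45, value 99
- 1×A + 2×B + 1×C + 2×E: weight 44, value 94
- 1×A + 1×B + 1×C + 1×D + 2×E: weight 48, value 91
- 1×A + 1×B + 3×E: weight 42, value 90
Best: $99.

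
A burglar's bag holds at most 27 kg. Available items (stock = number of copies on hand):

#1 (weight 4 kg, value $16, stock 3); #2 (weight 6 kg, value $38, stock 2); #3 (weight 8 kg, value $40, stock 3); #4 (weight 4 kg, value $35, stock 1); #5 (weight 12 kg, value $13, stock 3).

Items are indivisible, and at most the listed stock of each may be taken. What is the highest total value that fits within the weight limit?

Best selections within weight 27 and stock limits:
- 1×#2 + 2×#3 + 1×#4: weight 26, value 153
- 2×#2 + 1×#3 + 1×#4: weight 24, value 151
Best: $153.

$153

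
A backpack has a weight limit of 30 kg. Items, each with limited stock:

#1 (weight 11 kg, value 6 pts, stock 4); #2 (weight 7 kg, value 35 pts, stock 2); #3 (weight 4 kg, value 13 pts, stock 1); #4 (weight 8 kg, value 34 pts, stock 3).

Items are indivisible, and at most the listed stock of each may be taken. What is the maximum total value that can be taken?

138 pts

Best selections within weight 30 and stock limits:
- 2×#2 + 2×#4: weight 30, value 138
- 2×#2 + 1×#3 + 1×#4: weight 26, value 117
- 1×#2 + 1×#3 + 2×#4: weight 27, value 116
Best: 138 pts.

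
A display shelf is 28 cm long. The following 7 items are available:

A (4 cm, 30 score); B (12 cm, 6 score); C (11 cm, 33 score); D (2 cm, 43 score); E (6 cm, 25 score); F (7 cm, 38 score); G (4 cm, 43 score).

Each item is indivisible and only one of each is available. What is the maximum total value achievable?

Check high-value combinations within 28 cm:
- A+C+D+F+G: length 4+11+2+7+4=28, value 30+33+43+38+43=187
- A+D+E+F+G: length 4+2+6+7+4=23, value 30+43+25+38+43=179
- A+C+D+E+G: length 4+11+2+6+4=27, value 30+33+43+25+43=174
- C+D+F+G: length 11+2+7+4=24, value 33+43+38+43=157
- A+D+F+G: length 4+2+7+4=17, value 30+43+38+43=154
Best: 187 score.

187 score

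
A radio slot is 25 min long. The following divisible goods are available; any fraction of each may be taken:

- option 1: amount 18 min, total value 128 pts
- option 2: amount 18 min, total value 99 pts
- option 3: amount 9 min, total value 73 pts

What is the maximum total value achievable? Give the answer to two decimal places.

186.78

Take in order of value per unit:
- option 3 (73/9 per unit): all 9 → value 73, running total 73.00
- option 1 (128/18 per unit): 16 of 18 → value 16×128/18 = 113.7778, running total 186.78
Total 186.78.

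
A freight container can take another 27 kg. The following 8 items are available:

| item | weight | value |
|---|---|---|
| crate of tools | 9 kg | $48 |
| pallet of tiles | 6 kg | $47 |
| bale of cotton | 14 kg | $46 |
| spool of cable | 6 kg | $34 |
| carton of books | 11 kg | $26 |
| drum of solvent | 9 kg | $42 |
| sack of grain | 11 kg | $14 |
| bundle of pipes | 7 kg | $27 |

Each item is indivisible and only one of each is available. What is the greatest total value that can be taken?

$137

Check high-value combinations within 27 kg:
- crate of tools+pallet of tiles+drum of solvent: weight 9+6+9=24, value 48+47+42=137
- crate of tools+pallet of tiles+spool of cable: weight 9+6+6=21, value 48+47+34=129
- pallet of tiles+bale of cotton+spool of cable: weight 6+14+6=26, value 47+46+34=127
- crate of tools+spool of cable+drum of solvent: weight 9+6+9=24, value 48+34+42=124
Best: $137.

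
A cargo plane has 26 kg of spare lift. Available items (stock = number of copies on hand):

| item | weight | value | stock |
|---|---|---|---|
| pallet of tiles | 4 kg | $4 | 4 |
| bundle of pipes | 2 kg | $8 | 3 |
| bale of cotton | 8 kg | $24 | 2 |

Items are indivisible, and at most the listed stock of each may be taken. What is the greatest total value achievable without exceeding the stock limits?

$76

Top feasible selections:
- 1×pallet of tiles + 3×bundle of pipes + 2×bale of cotton: weight 26, value 76
- 3×bundle of pipes + 2×bale of cotton: weight 22, value 72
- 1×pallet of tiles + 2×bundle of pipes + 2×bale of cotton: weight 24, value 68
Best: $76.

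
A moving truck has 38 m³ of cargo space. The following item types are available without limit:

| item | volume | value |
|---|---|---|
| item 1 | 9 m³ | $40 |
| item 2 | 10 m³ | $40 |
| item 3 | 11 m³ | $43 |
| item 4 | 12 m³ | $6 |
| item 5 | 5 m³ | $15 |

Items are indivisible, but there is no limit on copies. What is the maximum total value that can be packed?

Best value-per-unit is item 1 at 40/9; filling with it alone gives 4×40 = 160.
Optimal mix: 3×item 1 + 1×item 3 → volume 38, value 163.

$163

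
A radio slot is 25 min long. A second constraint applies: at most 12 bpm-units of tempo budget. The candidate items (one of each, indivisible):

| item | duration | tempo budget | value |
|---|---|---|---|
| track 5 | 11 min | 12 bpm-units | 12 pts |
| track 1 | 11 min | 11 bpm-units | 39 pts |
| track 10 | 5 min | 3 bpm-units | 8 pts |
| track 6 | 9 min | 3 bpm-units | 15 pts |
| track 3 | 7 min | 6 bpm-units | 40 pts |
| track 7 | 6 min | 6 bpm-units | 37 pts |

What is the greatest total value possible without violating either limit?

77 pts

Feasible sets respecting both limits:
- track 3+track 7: duration 13, tempo budget 12, value 77
- track 10+track 6+track 3: duration 21, tempo budget 12, value 63
- track 10+track 6+track 7: duration 20, tempo budget 12, value 60
Best: 77 pts.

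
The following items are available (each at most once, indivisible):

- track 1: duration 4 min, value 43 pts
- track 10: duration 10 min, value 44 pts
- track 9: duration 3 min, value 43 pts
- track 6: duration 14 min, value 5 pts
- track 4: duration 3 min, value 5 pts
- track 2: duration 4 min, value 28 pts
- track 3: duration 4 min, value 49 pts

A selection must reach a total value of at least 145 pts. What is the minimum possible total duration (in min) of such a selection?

15

Subsets with value ≥ 145, sorted by total duration:
- track 1+track 9+track 2+track 3: duration 15, value 163
- track 1+track 9+track 4+track 2+track 3: duration 18, value 168
Minimum duration: 15 min.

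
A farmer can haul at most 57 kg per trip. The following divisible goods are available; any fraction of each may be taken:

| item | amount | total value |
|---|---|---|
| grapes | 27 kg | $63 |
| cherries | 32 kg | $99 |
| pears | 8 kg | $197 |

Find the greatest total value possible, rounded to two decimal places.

335.67

Take in order of value per unit:
- pears (197/8 per unit): all 8 → value 197, running total 197.00
- cherries (99/32 per unit): all 32 → value 99, running total 296.00
- grapes (63/27 per unit): 17 of 27 → value 17×63/27 = 39.6667, running total 335.67
Total 335.67.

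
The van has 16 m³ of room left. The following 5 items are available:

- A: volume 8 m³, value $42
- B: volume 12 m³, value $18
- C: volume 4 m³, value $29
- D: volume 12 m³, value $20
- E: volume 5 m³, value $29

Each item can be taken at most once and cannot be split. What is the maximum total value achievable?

$71

This is a 0/1 knapsack; check combinations near the capacity.
- A+C: volume 8+4=12, value 42+29=71
- A+E: volume 8+5=13, value 42+29=71
- C+E: volume 4+5=9, value 29+29=58
- C+D: volume 4+12=16, value 29+20=49
Best: $71.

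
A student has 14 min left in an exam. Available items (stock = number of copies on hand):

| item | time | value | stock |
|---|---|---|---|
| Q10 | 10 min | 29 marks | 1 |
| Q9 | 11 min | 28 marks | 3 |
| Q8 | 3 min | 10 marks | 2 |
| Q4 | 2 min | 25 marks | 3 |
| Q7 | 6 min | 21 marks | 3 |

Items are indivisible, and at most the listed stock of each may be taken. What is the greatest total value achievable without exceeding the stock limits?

96 marks

Top feasible selections:
- 3×Q4 + 1×Q7: time 12, value 96
- 2×Q8 + 3×Q4: time 12, value 95
- 1×Q8 + 3×Q4: time 9, value 85
- 1×Q8 + 2×Q4 + 1×Q7: time 13, value 81
Best: 96 marks.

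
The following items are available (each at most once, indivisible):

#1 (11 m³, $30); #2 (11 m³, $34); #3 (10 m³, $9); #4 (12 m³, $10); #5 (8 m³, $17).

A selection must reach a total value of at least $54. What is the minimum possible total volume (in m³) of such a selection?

22

Subsets with value ≥ 54, sorted by total volume:
- #1+#2: volume 22, value 64
- #2+#3+#5: volume 29, value 60
- #1+#3+#5: volume 29, value 56
- #1+#2+#5: volume 30, value 81
Minimum volume: 22 m³.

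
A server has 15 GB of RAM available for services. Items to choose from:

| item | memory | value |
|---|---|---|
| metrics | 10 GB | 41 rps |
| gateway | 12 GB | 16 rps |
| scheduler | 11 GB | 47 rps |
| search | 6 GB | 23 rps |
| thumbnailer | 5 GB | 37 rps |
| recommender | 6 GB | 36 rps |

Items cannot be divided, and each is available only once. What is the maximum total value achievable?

Check high-value combinations within 15 GB:
- metrics+thumbnailer: memory 10+5=15, value 41+37=78
- thumbnailer+recommender: memory 5+6=11, value 37+36=73
- search+thumbnailer: memory 6+5=11, value 23+37=60
- search+recommender: memory 6+6=12, value 23+36=59
Best: 78 rps.

78 rps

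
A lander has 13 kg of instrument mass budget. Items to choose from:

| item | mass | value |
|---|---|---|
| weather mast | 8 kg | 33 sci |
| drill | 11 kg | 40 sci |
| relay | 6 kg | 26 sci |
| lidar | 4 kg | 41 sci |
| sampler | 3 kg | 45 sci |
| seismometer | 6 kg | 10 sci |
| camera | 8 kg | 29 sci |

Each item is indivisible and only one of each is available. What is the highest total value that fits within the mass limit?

Check high-value combinations within 13 kg:
- relay+lidar+sampler: mass 6+4+3=13, value 26+41+45=112
- lidar+sampler+seismometer: mass 4+3+6=13, value 41+45+10=96
- lidar+sampler: mass 4+3=7, value 41+45=86
- weather mast+sampler: mass 8+3=11, value 33+45=78
- sampler+camera: mass 3+8=11, value 45+29=74
Best: 112 sci.

112 sci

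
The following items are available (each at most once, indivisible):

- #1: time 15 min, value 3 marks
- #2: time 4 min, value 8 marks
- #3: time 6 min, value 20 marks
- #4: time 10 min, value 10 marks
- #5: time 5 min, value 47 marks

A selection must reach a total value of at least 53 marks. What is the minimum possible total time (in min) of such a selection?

Subsets with value ≥ 53, sorted by total time:
- #2+#5: time 9, value 55
- #3+#5: time 11, value 67
Minimum time: 9 min.

9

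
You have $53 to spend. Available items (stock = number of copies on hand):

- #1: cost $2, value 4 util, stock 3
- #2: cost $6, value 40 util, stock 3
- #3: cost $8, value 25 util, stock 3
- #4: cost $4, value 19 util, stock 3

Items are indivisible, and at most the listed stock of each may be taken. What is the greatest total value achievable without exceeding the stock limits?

Best selections within cost 53 and stock limits:
- 3×#1 + 3×#2 + 2×#3 + 3×#4: cost 52, value 239
- 1×#1 + 3×#2 + 3×#3 + 2×#4: cost 52, value 237
- 2×#1 + 3×#2 + 2×#3 + 3×#4: cost 50, value 235
- 3×#2 + 3×#3 + 2×#4: cost 50, value 233
Best: 239 util.

239 util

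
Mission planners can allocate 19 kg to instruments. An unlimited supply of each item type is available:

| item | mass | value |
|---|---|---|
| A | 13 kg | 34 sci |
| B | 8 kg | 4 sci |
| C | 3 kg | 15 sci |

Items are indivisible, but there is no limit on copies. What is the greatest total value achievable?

90 sci

Best value-per-unit is C at 15/3, and filling with it alone uses mass 6×3=18. No mix of the others beats 6×15 = 90.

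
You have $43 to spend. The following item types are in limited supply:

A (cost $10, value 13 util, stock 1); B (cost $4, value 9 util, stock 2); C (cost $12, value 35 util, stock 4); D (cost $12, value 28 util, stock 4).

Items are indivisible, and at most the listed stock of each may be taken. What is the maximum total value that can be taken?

114 util

Best selections within cost 43 and stock limits:
- 1×B + 3×C: cost 40, value 114
- 1×B + 2×C + 1×D: cost 40, value 107
Best: 114 util.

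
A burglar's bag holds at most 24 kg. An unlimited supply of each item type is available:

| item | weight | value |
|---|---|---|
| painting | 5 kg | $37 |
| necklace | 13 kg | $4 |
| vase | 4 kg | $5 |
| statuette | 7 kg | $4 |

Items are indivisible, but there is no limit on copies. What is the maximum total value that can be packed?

$153

Best value-per-unit is painting at 37/5; filling with it alone gives 4×37 = 148.
Optimal mix: 4×painting + 1×vase → weight 24, value 153.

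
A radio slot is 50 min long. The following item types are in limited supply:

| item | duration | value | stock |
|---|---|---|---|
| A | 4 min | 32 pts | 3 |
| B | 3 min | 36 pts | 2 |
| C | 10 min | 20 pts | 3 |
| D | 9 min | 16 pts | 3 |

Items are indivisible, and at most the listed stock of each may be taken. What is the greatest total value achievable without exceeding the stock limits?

228 pts

Top feasible selections:
- 3×A + 2×B + 3×C: duration 48, value 228
- 3×A + 2×B + 2×C + 1×D: duration 47, value 224
- 3×A + 2×B + 1×C + 2×D: duration 46, value 220
- 3×A + 2×B + 3×D: duration 45, value 216
Best: 228 pts.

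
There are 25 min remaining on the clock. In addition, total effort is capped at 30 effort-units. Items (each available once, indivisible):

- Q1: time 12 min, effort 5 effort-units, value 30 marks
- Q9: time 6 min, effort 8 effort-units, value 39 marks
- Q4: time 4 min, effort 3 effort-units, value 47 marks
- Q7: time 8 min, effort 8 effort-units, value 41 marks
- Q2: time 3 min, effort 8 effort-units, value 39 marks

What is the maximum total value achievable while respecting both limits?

166 marks

Feasible sets respecting both limits:
- Q9+Q4+Q7+Q2: time 21, effort 27, value 166
- Q1+Q9+Q4+Q2: time 25, effort 24, value 155
- Q9+Q4+Q7: time 18, effort 19, value 127
- Q4+Q7+Q2: time 15, effort 19, value 127
Best: 166 marks.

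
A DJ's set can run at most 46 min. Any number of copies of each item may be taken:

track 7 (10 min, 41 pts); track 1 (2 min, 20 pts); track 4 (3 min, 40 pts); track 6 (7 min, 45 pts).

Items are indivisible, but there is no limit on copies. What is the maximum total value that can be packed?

600 pts

Best value-per-unit is track 4 at 40/3; filling with it alone gives 15×40 = 600.
Optimal mix: 2×track 1 + 14×track 4 → duration 46, value 600.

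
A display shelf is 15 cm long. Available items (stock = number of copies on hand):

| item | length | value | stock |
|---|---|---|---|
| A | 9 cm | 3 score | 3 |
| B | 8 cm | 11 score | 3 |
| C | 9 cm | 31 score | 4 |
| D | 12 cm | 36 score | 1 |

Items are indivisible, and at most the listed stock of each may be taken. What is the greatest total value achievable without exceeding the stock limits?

Best selections within length 15 and stock limits:
- 1×D: length 12, value 36
- 1×C: length 9, value 31
- 1×B: length 8, value 11
- 1×A: length 9, value 3
Best: 36 score.

36 score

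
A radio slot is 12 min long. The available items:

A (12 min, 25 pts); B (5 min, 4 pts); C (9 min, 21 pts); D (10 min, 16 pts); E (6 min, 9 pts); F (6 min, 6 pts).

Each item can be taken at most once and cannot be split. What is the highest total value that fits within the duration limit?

25 pts

Check high-value combinations within 12 min:
- A: duration 12, value 25
- C: duration 9, value 21
- D: duration 10, value 16
- E+F: duration 6+6=12, value 9+6=15
- B+E: duration 5+6=11, value 4+9=13
Best: 25 pts.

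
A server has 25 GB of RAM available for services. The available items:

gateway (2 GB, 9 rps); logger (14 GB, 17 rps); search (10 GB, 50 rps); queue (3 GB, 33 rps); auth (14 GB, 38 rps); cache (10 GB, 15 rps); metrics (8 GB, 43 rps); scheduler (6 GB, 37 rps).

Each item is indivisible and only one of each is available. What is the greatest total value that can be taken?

Check high-value combinations within 25 GB:
- gateway+search+queue+metrics: memory 2+10+3+8=23, value 9+50+33+43=135
- search+metrics+scheduler: memory 10+8+6=24, value 50+43+37=130
- gateway+search+queue+scheduler: memory 2+10+3+6=21, value 9+50+33+37=129
- search+queue+metrics: memory 10+3+8=21, value 50+33+43=126
- gateway+queue+metrics+scheduler: memory 2+3+8+6=19, value 9+33+43+37=122
Best: 135 rps.

135 rps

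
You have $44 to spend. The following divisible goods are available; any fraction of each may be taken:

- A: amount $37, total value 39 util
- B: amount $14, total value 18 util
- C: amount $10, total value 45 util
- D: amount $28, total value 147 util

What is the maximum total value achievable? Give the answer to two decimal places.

199.71

Take in order of value per unit:
- D (147/28 per unit): all 28 → value 147, running total 147.00
- C (45/10 per unit): all 10 → value 45, running total 192.00
- B (18/14 per unit): 6 of 14 → value 6×18/14 = 7.7143, running total 199.71
Total 199.71.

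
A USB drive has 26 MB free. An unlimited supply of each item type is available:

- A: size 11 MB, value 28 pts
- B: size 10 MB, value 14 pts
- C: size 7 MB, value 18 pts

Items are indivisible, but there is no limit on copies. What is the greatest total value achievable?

Best value-per-unit is C at 18/7; filling with it alone gives 3×18 = 54.
Optimal mix: 1×A + 2×C → size 25, value 64.

64 pts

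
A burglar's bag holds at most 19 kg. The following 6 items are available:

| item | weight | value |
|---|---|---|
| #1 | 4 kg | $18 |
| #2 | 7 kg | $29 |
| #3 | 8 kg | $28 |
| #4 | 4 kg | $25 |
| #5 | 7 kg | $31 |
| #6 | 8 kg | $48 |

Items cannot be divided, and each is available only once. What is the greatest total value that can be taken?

Check high-value combinations within 19 kg:
- #4+#5+#6: weight 4+7+8=19, value 25+31+48=104
- #2+#4+#6: weight 7+4+8=19, value 29+25+48=102
- #1+#5+#6: weight 4+7+8=19, value 18+31+48=97
Best: $104.

$104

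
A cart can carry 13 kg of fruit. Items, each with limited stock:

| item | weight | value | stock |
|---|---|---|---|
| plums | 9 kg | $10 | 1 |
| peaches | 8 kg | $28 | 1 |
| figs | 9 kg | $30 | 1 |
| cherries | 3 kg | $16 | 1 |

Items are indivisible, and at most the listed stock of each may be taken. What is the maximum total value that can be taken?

$46

Best selections within weight 13 and stock limits:
- 1×figs + 1×cherries: weight 12, value 46
- 1×peaches + 1×cherries: weight 11, value 44
- 1×figs: weight 9, value 30
- 1×peaches: weight 8, value 28
Best: $46.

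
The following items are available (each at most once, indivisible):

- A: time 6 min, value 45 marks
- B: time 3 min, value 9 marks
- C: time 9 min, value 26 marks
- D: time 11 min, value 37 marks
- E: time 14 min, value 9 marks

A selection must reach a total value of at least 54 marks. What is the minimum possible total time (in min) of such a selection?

Subsets with value ≥ 54, sorted by total time:
- A+B: time 9, value 54
- A+C: time 15, value 71
- A+D: time 17, value 82
- A+B+C: time 18, value 80
Minimum time: 9 min.

9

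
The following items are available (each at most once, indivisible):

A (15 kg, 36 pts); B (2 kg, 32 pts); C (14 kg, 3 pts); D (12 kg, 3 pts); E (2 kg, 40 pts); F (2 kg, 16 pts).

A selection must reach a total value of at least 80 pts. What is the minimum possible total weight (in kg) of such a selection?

6

Subsets with value ≥ 80, sorted by total weight:
- B+E+F: weight 6, value 88
- B+D+E+F: weight 18, value 91
Minimum weight: 6 kg.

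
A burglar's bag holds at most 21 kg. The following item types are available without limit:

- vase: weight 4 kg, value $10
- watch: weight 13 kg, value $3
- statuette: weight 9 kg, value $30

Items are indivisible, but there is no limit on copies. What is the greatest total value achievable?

$60

Best value-per-unit is statuette at 30/9; filling with it alone gives 2×30 = 60.
Optimal mix: 3×vase + 1×statuette → weight 21, value 60.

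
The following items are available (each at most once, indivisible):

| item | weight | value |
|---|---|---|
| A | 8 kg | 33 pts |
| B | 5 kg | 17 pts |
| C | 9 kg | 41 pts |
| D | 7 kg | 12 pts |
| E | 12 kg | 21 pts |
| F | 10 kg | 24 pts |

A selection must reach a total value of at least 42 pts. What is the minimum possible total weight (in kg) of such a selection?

Subsets with value ≥ 42, sorted by total weight:
- A+B: weight 13, value 50
- B+C: weight 14, value 58
- A+D: weight 15, value 45
Minimum weight: 13 kg.

13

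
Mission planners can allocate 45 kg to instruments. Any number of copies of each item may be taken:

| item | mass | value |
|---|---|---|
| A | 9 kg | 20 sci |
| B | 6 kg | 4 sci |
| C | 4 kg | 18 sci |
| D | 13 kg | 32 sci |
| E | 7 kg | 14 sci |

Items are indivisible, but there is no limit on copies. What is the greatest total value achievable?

198 sci

Best value-per-unit is C at 18/4, and filling with it alone uses mass 11×4=44. No mix of the others beats 11×18 = 198.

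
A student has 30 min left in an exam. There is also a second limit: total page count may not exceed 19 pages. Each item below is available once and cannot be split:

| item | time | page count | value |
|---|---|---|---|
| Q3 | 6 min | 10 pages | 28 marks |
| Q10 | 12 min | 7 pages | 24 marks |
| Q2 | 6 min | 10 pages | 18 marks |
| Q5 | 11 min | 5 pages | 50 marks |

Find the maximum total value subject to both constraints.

78 marks

Feasible sets respecting both limits:
- Q3+Q5: time 17, page count 15, value 78
- Q10+Q5: time 23, page count 12, value 74
- Q2+Q5: time 17, page count 15, value 68
Best: 78 marks.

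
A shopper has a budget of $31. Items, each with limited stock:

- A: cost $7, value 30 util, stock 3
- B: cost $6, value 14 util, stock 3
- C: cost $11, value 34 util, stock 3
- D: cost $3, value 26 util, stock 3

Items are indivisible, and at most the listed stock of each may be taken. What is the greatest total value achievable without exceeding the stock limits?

Best selections within cost 31 and stock limits:
- 3×A + 3×D: cost 30, value 168
- 2×A + 1×B + 3×D: cost 29, value 152
- 2×C + 3×D: cost 31, value 146
- 2×A + 1×C + 2×D: cost 31, value 146
Best: 168 util.

168 util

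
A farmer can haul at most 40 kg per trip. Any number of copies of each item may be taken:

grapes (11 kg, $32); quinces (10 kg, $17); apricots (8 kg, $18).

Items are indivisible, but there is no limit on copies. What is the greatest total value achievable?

$100

Best value-per-unit is grapes at 32/11; filling with it alone gives 3×32 = 96.
Optimal mix: 2×grapes + 2×apricots → weight 38, value 100.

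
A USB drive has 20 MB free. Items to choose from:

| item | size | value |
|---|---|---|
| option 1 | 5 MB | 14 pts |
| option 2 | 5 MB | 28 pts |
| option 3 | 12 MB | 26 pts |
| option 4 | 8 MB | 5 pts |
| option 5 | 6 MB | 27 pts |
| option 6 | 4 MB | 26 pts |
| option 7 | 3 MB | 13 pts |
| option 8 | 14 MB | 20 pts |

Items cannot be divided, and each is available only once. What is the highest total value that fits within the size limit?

Check high-value combinations within 20 MB:
- option 1+option 2+option 5+option 6: size 5+5+6+4=20, value 14+28+27+26=95
- option 2+option 5+option 6+option 7: size 5+6+4+3=18, value 28+27+26+13=94
- option 1+option 2+option 5+option 7: size 5+5+6+3=19, value 14+28+27+13=82
- option 2+option 5+option 6: size 5+6+4=15, value 28+27+26=81
Best: 95 pts.

95 pts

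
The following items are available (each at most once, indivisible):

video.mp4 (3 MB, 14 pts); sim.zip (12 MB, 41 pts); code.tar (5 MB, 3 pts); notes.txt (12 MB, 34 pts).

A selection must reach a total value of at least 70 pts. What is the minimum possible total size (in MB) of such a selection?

24

Subsets with value ≥ 70, sorted by total size:
- sim.zip+notes.txt: size 24, value 75
- video.mp4+sim.zip+notes.txt: size 27, value 89
- sim.zip+code.tar+notes.txt: size 29, value 78
- video.mp4+sim.zip+code.tar+notes.txt: size 32, value 92
Minimum size: 24 MB.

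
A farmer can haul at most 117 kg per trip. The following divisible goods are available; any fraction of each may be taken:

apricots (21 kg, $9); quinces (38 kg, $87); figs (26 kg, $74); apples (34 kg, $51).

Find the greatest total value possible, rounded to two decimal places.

220.14

Take in order of value per unit:
- figs (74/26 per unit): all 26 → value 74, running total 74.00
- quinces (87/38 per unit): all 38 → value 87, running total 161.00
- apples (51/34 per unit): all 34 → value 51, running total 212.00
- apricots (9/21 per unit): 19 of 21 → value 19×9/21 = 8.1429, running total 220.14
Total 220.14.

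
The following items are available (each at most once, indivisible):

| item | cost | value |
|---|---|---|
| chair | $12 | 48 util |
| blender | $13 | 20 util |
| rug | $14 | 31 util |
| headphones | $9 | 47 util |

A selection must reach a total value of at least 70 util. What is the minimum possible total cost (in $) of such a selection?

21

Subsets with value ≥ 70, sorted by total cost:
- chair+headphones: cost 21, value 95
- rug+headphones: cost 23, value 78
- chair+rug: cost 26, value 79
Minimum cost: 21 $.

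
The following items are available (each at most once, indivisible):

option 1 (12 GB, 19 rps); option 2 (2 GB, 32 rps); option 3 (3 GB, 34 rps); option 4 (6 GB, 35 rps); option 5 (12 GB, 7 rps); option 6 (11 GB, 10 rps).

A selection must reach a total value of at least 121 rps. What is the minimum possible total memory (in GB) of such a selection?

34

Subsets with value ≥ 121, sorted by total memory:
- option 1+option 2+option 3+option 4+option 6: memory 34, value 130
- option 1+option 2+option 3+option 4+option 5: memory 35, value 127
- option 1+option 2+option 3+option 4+option 5+option 6: memory 46, value 137
Minimum memory: 34 GB.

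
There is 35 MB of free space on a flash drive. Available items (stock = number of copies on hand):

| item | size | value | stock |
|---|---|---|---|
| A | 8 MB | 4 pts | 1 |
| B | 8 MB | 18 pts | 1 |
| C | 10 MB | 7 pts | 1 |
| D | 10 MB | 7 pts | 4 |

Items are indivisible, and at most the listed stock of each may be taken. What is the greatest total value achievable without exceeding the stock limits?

Best selections within size 35 and stock limits:
- 1×B + 2×D: size 28, value 32
- 1×B + 1×C + 1×D: size 28, value 32
Best: 32 pts.

32 pts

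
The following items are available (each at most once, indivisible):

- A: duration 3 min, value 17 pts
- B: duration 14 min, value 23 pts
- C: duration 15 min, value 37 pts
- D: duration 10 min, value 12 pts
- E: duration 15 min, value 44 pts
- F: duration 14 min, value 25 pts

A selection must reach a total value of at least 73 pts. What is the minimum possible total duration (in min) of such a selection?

28

Subsets with value ≥ 73, sorted by total duration:
- A+D+E: duration 28, value 73
- C+E: duration 30, value 81
- A+E+F: duration 32, value 86
- A+B+E: duration 32, value 84
Minimum duration: 28 min.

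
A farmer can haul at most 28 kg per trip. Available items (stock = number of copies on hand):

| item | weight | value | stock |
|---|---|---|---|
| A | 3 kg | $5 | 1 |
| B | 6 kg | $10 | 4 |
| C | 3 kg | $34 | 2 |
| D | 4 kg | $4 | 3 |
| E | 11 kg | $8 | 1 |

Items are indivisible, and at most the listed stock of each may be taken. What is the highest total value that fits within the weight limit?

$103

Top feasible selections:
- 1×A + 3×B + 2×C: weight 27, value 103
- 3×B + 2×C + 1×D: weight 28, value 102
- 3×B + 2×C: weight 24, value 98
- 1×A + 2×B + 2×C + 1×D: weight 25, value 97
Best: $103.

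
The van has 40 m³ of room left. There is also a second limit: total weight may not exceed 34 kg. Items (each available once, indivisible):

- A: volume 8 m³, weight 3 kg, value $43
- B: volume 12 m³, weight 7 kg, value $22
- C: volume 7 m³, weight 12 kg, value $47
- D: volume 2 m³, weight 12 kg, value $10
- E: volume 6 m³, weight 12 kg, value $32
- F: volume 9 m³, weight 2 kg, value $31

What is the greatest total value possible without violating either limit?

$153

Feasible sets respecting both limits:
- A+C+E+F: volume 30, weight 29, value 153
- A+B+C+E: volume 33, weight 34, value 144
- A+B+C+F: volume 36, weight 24, value 143
- B+C+E+F: volume 34, weight 33, value 132
Best: $153.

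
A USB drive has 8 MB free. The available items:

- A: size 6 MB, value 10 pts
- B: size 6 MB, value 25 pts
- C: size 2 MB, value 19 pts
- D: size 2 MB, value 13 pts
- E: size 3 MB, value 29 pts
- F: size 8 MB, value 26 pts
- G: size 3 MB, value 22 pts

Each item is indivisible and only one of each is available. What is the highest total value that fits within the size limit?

Check high-value combinations within 8 MB:
- C+E+G: size 2+3+3=8, value 19+29+22=70
- D+E+G: size 2+3+3=8, value 13+29+22=64
- C+D+E: size 2+2+3=7, value 19+13+29=61
- C+D+G: size 2+2+3=7, value 19+13+22=54
Best: 70 pts.

70 pts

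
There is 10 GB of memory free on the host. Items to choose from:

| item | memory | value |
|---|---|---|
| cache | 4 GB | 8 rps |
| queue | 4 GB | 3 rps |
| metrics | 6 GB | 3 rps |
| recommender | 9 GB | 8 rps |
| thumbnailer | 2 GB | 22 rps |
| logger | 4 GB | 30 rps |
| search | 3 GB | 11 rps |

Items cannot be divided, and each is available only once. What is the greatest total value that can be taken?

63 rps

Check high-value combinations within 10 GB:
- thumbnailer+logger+search: memory 2+4+3=9, value 22+30+11=63
- cache+thumbnailer+logger: memory 4+2+4=10, value 8+22+30=60
- queue+thumbnailer+logger: memory 4+2+4=10, value 3+22+30=55
- thumbnailer+logger: memory 2+4=6, value 22+30=52
- logger+search: memory 4+3=7, value 30+11=41
Best: 63 rps.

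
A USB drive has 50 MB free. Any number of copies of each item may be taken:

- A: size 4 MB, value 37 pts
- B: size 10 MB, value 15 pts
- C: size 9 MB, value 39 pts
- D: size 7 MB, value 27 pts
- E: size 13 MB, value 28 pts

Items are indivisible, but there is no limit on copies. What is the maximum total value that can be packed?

444 pts

Best value-per-unit is A at 37/4, and filling with it alone uses size 12×4=48. No mix of the others beats 12×37 = 444.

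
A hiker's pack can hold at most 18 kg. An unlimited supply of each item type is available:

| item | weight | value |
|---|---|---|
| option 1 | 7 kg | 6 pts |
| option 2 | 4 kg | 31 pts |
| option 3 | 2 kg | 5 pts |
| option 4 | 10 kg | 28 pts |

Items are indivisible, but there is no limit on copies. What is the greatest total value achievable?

Best value-per-unit is option 2 at 31/4; filling with it alone gives 4×31 = 124.
Optimal mix: 4×option 2 + 1×option 3 → weight 18, value 129.

129 pts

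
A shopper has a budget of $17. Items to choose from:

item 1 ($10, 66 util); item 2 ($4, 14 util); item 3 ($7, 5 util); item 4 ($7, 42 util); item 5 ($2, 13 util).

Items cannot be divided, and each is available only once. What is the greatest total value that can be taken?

108 util

Check high-value combinations within $17:
- item 1+item 4: cost 10+7=17, value 66+42=108
- item 1+item 2+item 5: cost 10+4+2=16, value 66+14+13=93
- item 1+item 2: cost 10+4=14, value 66+14=80
- item 1+item 5: cost 10+2=12, value 66+13=79
Best: 108 util.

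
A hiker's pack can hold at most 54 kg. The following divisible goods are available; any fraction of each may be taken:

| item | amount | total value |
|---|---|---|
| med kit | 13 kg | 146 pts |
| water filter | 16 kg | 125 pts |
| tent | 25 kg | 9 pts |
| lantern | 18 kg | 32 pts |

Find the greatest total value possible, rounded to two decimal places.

Take in order of value per unit:
- med kit (146/13 per unit): all 13 → value 146, running total 146.00
- water filter (125/16 per unit): all 16 → value 125, running total 271.00
- lantern (32/18 per unit): all 18 → value 32, running total 303.00
- tent (9/25 per unit): 7 of 25 → value 7×9/25 = 2.5200, running total 305.52
Total 305.52.

305.52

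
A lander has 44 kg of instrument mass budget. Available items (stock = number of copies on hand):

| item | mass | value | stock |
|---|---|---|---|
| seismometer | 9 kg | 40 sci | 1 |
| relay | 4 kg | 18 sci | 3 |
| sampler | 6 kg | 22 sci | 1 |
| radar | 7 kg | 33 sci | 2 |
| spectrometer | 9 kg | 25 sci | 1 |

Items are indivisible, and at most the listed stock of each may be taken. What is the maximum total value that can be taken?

Top feasible selections:
- 1×seismometer + 3×relay + 2×radar + 1×spectrometer: mass 44, value 185
- 1×seismometer + 3×relay + 1×sampler + 2×radar: mass 41, value 182
- 1×seismometer + 3×relay + 1×sampler + 1×radar + 1×spectrometer: mass 43, value 174
Best: 185 sci.

185 sci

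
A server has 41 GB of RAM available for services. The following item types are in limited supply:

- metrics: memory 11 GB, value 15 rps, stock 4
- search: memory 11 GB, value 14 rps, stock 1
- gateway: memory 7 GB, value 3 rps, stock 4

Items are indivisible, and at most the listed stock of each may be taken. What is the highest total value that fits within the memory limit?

Best selections within memory 41 and stock limits:
- 3×metrics + 1×gateway: memory 40, value 48
- 2×metrics + 1×search + 1×gateway: memory 40, value 47
Best: 48 rps.

48 rps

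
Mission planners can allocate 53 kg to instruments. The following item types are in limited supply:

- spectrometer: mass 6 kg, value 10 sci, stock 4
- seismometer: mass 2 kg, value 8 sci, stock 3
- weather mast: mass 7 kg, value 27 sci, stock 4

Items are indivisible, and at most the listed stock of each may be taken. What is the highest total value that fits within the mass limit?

Best selections within mass 53 and stock limits:
- 3×spectrometer + 3×seismometer + 4×weather mast: mass 52, value 162
- 3×spectrometer + 2×seismometer + 4×weather mast: mass 50, value 154
- 2×spectrometer + 3×seismometer + 4×weather mast: mass 46, value 152
- 4×spectrometer + 4×weather mast: mass 52, value 148
Best: 162 sci.

162 sci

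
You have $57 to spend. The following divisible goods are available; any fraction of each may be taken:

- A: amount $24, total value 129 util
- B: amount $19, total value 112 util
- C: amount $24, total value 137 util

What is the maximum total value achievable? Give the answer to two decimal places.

Take in order of value per unit:
- B (112/19 per unit): all 19 → value 112, running total 112.00
- C (137/24 per unit): all 24 → value 137, running total 249.00
- A (129/24 per unit): 14 of 24 → value 14×129/24 = 75.2500, running total 324.25
Total 324.25.

324.25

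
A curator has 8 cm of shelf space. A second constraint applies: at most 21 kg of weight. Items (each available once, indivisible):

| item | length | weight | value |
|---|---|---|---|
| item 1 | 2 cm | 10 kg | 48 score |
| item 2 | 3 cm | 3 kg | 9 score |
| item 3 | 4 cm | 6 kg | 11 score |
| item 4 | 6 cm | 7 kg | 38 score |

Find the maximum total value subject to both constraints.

Feasible sets respecting both limits:
- item 1+item 4: length 8, weight 17, value 86
- item 1+item 3: length 6, weight 16, value 59
- item 1+item 2: length 5, weight 13, value 57
- item 1: length 2, weight 10, value 48
Best: 86 score.

86 score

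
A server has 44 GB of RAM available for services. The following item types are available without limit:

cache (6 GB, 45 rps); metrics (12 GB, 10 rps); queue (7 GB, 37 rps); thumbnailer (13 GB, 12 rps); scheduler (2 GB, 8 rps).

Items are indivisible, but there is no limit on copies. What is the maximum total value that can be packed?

Best value-per-unit is cache at 45/6; filling with it alone gives 7×45 = 315.
Optimal mix: 7×cache + 1×scheduler → memory 44, value 323.

323 rps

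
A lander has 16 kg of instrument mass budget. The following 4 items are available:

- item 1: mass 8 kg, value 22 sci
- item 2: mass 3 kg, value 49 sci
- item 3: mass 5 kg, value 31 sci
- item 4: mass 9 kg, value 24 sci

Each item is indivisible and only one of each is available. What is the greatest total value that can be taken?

Check high-value combinations within 16 kg:
- item 1+item 2+item 3: mass 8+3+5=16, value 22+49+31=102
- item 2+item 3: mass 3+5=8, value 49+31=80
- item 2+item 4: mass 3+9=12, value 49+24=73
- item 1+item 2: mass 8+3=11, value 22+49=71
- item 3+item 4: mass 5+9=14, value 31+24=55
Best: 102 sci.

102 sci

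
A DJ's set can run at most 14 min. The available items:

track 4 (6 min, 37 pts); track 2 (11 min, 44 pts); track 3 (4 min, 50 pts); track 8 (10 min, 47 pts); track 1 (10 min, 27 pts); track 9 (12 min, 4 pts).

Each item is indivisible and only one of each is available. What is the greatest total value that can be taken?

97 pts

Check high-value combinations within 14 min:
- track 3+track 8: duration 4+10=14, value 50+47=97
- track 4+track 3: duration 6+4=10, value 37+50=87
- track 3+track 1: duration 4+10=14, value 50+27=77
- track 3: duration 4, value 50
Best: 97 pts.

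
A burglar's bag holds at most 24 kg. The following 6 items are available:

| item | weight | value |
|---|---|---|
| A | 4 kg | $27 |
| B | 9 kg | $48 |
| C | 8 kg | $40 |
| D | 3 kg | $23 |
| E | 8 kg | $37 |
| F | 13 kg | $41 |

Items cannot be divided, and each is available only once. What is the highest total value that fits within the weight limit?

Check high-value combinations within 24 kg:
- A+B+C+D: weight 4+9+8+3=24, value 27+48+40+23=138
- A+B+D+E: weight 4+9+3+8=24, value 27+48+23+37=135
- A+C+D+E: weight 4+8+3+8=23, value 27+40+23+37=127
Best: $138.

$138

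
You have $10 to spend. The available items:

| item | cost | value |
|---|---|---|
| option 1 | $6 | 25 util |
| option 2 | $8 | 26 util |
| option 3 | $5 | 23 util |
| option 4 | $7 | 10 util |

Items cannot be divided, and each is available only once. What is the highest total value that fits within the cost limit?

26 util

Check high-value combinations within $10:
- option 2: cost 8, value 26
- option 1: cost 6, value 25
- option 3: cost 5, value 23
- option 4: cost 7, value 10
Best: 26 util.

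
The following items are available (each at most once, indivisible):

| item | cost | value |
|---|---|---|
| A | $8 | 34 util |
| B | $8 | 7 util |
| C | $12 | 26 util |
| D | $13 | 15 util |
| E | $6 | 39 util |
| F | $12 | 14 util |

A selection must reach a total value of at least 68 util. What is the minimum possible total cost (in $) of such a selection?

14

Subsets with value ≥ 68, sorted by total cost:
- A+E: cost 14, value 73
- A+B+E: cost 22, value 80
Minimum cost: 14 $.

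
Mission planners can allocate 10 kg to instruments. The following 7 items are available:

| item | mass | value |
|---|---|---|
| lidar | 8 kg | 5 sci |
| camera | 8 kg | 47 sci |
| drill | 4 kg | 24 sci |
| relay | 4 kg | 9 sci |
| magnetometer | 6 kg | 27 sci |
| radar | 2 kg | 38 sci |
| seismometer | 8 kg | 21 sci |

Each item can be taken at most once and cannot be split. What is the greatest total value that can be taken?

Check high-value combinations within 10 kg:
- camera+radar: mass 8+2=10, value 47+38=85
- drill+relay+radar: mass 4+4+2=10, value 24+9+38=71
- magnetometer+radar: mass 6+2=8, value 27+38=65
Best: 85 sci.

85 sci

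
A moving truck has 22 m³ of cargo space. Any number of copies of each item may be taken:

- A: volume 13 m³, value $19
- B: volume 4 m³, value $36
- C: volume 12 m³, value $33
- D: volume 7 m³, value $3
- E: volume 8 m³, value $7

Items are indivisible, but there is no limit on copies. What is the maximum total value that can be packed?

$180

Best value-per-unit is B at 36/4, and filling with it alone uses volume 5×4=20. No mix of the others beats 5×36 = 180.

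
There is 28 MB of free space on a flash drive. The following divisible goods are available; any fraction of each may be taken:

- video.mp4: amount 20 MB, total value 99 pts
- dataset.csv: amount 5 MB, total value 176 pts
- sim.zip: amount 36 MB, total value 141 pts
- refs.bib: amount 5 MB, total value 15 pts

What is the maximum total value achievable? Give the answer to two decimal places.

286.75

Take in order of value per unit:
- dataset.csv (176/5 per unit): all 5 → value 176, running total 176.00
- video.mp4 (99/20 per unit): all 20 → value 99, running total 275.00
- sim.zip (141/36 per unit): 3 of 36 → value 3×141/36 = 11.7500, running total 286.75
Total 286.75.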